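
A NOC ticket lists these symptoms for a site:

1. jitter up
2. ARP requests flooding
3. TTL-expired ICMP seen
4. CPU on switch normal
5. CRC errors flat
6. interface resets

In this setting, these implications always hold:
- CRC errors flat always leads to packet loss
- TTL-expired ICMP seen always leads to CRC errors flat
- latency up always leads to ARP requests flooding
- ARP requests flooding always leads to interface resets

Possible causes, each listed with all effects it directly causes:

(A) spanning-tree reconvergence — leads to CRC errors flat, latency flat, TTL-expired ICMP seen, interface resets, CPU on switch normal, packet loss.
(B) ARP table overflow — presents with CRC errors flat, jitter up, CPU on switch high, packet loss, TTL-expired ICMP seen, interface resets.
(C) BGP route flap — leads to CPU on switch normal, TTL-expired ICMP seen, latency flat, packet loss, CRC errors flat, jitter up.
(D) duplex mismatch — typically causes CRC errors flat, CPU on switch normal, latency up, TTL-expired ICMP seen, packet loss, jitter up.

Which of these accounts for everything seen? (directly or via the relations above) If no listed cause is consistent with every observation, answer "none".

For each candidate, compare predicted effects to what was observed:
(A) spanning-tree reconvergence — jitter up miss; ARP requests flooding miss; TTL-expired ICMP seen match; CPU on switch normal match; CRC errors flat match; interface resets match
(B) ARP table overflow — jitter up match; ARP requests flooding miss; TTL-expired ICMP seen match; CPU on switch normal miss; CRC errors flat match; interface resets match
(C) BGP route flap — jitter up match; ARP requests flooding miss; TTL-expired ICMP seen match; CPU on switch normal match; CRC errors flat match; interface resets miss
(D) duplex mismatch — jitter up match; ARP requests flooding match (via latency up → ARP requests flooding); TTL-expired ICMP seen match; CPU on switch normal match; CRC errors flat match; interface resets match (via latency up → ARP requests flooding → interface resets)
(D) alone accounts for all the evidence.

D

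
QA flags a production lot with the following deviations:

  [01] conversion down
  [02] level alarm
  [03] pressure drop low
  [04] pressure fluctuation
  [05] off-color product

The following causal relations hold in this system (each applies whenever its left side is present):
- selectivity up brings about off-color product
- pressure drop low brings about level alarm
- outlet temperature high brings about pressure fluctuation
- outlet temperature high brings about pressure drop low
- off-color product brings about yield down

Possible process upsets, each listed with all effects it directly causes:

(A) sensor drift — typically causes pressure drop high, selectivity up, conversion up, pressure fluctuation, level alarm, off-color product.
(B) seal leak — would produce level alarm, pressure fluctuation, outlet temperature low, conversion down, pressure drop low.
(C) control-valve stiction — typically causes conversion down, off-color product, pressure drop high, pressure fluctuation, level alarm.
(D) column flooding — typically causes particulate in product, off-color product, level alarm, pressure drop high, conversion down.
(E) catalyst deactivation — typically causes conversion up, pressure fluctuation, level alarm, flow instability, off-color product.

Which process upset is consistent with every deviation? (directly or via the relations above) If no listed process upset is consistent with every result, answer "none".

Testing each hypothesis:
(A) sensor drift — conversion down NO; level alarm yes; pressure drop low NO; pressure fluctuation yes; off-color product yes
(B) seal leak — conversion down yes; level alarm yes; pressure drop low yes; pressure fluctuation yes; off-color product NO
(C) control-valve stiction — conversion down yes; level alarm yes; pressure drop low NO; pressure fluctuation yes; off-color product yes
(D) column flooding — fails on pressure drop low, pressure fluctuation (predicts pressure drop high, not pressure drop low)
(E) catalyst deactivation — conversion down NO; level alarm yes; pressure drop low NO; pressure fluctuation yes; off-color product yes
Every candidate fails on at least one observation.

none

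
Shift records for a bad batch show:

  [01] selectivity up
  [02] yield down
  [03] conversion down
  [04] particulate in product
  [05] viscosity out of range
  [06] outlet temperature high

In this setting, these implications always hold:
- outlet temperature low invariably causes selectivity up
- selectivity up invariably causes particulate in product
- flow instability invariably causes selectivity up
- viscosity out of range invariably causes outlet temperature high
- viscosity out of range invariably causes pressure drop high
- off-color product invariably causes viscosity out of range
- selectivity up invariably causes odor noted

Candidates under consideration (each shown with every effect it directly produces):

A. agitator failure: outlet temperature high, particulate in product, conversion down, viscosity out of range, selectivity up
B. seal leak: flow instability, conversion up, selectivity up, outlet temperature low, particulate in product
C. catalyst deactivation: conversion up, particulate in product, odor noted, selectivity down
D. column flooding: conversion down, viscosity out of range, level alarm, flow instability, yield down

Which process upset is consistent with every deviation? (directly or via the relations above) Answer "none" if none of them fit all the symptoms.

D

For each candidate, compare predicted effects to what was observed:
(A) agitator failure — selectivity up ✓; yield down ✗; conversion down ✓; particulate in product ✓; viscosity out of range ✓; outlet temperature high ✓
(B) seal leak — selectivity up ✓; yield down ✗; conversion down ✗; particulate in product ✓; viscosity out of range ✗; outlet temperature high ✗
(C) catalyst deactivation — fails on selectivity up, yield down, conversion down, viscosity out of range, outlet temperature high (predicts selectivity down, not selectivity up; predicts conversion up, not conversion down)
(D) column flooding — selectivity up ✓ (through flow instability → selectivity up); yield down ✓; conversion down ✓; particulate in product ✓ (through flow instability → selectivity up → particulate in product); viscosity out of range ✓; outlet temperature high ✓ (through viscosity out of range → outlet temperature high)
Only (D) is consistent with every observation.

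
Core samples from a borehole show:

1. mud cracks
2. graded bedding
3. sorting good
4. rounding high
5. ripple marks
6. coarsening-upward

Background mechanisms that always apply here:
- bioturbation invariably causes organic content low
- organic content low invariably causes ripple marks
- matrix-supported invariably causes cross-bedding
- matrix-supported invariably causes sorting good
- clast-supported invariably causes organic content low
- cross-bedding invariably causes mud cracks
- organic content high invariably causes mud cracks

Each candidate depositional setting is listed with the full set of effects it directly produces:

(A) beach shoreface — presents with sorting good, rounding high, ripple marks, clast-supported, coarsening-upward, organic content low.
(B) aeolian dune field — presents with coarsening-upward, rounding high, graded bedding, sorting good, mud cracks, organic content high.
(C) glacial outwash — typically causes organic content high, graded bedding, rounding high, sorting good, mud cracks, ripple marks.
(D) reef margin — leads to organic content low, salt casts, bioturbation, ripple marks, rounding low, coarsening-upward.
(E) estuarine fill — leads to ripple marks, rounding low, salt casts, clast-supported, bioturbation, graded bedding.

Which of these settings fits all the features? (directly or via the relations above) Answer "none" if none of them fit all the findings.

Checking each candidate against the observations:
(A) beach shoreface — does not account for mud cracks, graded bedding
(B) aeolian dune field — mud cracks ✓; graded bedding ✓; sorting good ✓; rounding high ✓; ripple marks ✗; coarsening-upward ✓
(C) glacial outwash — does not account for coarsening-upward
(D) reef margin — mud cracks ✗; graded bedding ✗; sorting good ✗; rounding high ✗; ripple marks ✓; coarsening-upward ✓
(E) estuarine fill — mud cracks ✗; graded bedding ✓; sorting good ✗; rounding high ✗; ripple marks ✓; coarsening-upward ✗
No candidate is consistent with all observations.

none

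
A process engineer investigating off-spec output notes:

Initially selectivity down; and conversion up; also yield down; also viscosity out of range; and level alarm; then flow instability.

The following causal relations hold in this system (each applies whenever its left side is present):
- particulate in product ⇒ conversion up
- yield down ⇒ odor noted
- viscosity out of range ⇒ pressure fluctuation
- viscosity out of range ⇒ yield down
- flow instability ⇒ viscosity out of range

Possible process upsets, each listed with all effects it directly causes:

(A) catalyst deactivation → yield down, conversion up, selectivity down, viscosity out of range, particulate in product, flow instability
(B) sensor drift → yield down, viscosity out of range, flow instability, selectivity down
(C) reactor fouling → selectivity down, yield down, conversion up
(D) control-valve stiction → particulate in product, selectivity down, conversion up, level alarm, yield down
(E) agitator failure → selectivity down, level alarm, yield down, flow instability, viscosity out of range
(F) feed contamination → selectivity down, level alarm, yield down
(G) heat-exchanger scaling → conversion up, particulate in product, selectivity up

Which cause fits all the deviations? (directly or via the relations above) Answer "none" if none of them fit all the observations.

For each candidate, compare predicted effects to what was observed:
(A) catalyst deactivation — selectivity down match; conversion up match; yield down match; viscosity out of range match; level alarm miss; flow instability match
(B) sensor drift — selectivity down match; conversion up miss; yield down match; viscosity out of range match; level alarm miss; flow instability match
(C) reactor fouling — selectivity down match; conversion up match; yield down match; viscosity out of range miss; level alarm miss; flow instability miss
(D) control-valve stiction — selectivity down match; conversion up match; yield down match; viscosity out of range miss; level alarm match; flow instability miss
(E) agitator failure — selectivity down match; conversion up miss; yield down match; viscosity out of range match; level alarm match; flow instability match
(F) feed contamination — selectivity down match; conversion up miss; yield down match; viscosity out of range miss; level alarm match; flow instability miss
(G) heat-exchanger scaling — selectivity down miss; conversion up match; yield down miss; viscosity out of range miss; level alarm miss; flow instability miss
Every candidate fails on at least one observation.

none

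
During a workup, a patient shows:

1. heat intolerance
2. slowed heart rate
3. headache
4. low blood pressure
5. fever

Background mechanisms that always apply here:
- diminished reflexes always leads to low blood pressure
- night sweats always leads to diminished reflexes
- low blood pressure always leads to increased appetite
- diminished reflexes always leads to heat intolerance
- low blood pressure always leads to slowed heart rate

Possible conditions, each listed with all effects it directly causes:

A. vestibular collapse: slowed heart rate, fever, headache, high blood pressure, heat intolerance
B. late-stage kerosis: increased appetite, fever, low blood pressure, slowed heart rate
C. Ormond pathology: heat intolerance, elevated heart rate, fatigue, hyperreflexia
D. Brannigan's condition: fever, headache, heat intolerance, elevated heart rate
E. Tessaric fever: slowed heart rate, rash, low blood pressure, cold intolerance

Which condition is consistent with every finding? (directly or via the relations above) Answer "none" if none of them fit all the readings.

none

Per-candidate check:
(A) vestibular collapse — heat intolerance +; slowed heart rate +; headache +; low blood pressure -; fever +
(B) late-stage kerosis — does not account for heat intolerance, headache
(C) Ormond pathology — heat intolerance +; slowed heart rate -; headache -; low blood pressure -; fever -
(D) Brannigan's condition — heat intolerance +; slowed heart rate -; headache +; low blood pressure -; fever +
(E) Tessaric fever — fails on heat intolerance, headache, fever (predicts cold intolerance, not heat intolerance)
No candidate is consistent with all observations.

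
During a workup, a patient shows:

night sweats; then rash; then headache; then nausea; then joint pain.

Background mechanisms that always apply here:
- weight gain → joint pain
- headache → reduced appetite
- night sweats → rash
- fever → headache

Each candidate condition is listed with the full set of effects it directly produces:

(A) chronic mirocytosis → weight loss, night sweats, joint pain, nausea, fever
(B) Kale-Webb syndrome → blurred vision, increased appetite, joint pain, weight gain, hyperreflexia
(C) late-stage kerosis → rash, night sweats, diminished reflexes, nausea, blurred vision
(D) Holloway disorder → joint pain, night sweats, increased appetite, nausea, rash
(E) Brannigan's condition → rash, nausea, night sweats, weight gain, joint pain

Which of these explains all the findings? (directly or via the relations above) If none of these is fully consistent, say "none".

Checking each candidate against the observations:
(A) chronic mirocytosis — night sweats +; rash + (via night sweats → rash); headache + (via fever → headache); nausea +; joint pain +
(B) Kale-Webb syndrome — does not account for night sweats, rash, headache, nausea
(C) late-stage kerosis — does not account for headache, joint pain
(D) Holloway disorder — night sweats +; rash +; headache -; nausea +; joint pain +
(E) Brannigan's condition — does not account for headache
(A) is the only candidate with no mismatches.

A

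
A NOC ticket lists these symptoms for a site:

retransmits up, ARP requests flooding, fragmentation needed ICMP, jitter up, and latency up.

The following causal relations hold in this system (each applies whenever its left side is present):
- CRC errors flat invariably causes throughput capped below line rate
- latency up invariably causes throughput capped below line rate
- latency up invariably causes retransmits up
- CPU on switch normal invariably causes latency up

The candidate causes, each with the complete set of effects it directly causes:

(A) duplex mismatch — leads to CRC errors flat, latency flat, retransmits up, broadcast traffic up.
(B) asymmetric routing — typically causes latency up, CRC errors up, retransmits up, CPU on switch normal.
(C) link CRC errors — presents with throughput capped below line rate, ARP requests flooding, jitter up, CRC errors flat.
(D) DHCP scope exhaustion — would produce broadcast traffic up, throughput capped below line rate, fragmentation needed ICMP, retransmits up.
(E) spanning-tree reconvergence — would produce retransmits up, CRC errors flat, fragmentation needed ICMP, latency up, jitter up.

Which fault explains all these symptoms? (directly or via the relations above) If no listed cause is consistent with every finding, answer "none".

Testing each hypothesis:
(A) duplex mismatch — fails on ARP requests flooding, fragmentation needed ICMP, jitter up, latency up (predicts latency flat, not latency up)
(B) asymmetric routing — retransmits up ✓; ARP requests flooding ✗; fragmentation needed ICMP ✗; jitter up ✗; latency up ✓
(C) link CRC errors — retransmits up ✗; ARP requests flooding ✓; fragmentation needed ICMP ✗; jitter up ✓; latency up ✗
(D) DHCP scope exhaustion — retransmits up ✓; ARP requests flooding ✗; fragmentation needed ICMP ✓; jitter up ✗; latency up ✗
(E) spanning-tree reconvergence — retransmits up ✓; ARP requests flooding ✗; fragmentation needed ICMP ✓; jitter up ✓; latency up ✓
Every candidate fails on at least one observation.

none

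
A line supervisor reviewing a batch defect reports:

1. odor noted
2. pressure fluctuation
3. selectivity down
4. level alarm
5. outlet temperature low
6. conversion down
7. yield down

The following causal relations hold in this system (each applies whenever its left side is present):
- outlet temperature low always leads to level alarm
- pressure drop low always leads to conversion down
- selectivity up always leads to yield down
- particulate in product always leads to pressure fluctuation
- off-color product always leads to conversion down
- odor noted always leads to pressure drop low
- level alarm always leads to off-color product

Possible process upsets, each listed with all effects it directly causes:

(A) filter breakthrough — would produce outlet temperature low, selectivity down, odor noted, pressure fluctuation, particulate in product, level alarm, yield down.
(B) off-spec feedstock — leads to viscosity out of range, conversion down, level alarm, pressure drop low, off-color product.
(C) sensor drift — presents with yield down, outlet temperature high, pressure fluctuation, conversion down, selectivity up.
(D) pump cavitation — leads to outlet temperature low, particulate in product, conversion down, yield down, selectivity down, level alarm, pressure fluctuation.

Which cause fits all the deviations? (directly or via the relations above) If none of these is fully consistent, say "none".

A

Per-candidate check:
(A) filter breakthrough — odor noted ✓; pressure fluctuation ✓; selectivity down ✓; level alarm ✓; outlet temperature low ✓; conversion down ✓ (via level alarm → off-color product → conversion down); yield down ✓
(B) off-spec feedstock — odor noted ✗; pressure fluctuation ✗; selectivity down ✗; level alarm ✓; outlet temperature low ✗; conversion down ✓; yield down ✗
(C) sensor drift — odor noted ✗; pressure fluctuation ✓; selectivity down ✗; level alarm ✗; outlet temperature low ✗; conversion down ✓; yield down ✓
(D) pump cavitation — odor noted ✗; pressure fluctuation ✓; selectivity down ✓; level alarm ✓; outlet temperature low ✓; conversion down ✓; yield down ✓
(A) is the only candidate with no mismatches.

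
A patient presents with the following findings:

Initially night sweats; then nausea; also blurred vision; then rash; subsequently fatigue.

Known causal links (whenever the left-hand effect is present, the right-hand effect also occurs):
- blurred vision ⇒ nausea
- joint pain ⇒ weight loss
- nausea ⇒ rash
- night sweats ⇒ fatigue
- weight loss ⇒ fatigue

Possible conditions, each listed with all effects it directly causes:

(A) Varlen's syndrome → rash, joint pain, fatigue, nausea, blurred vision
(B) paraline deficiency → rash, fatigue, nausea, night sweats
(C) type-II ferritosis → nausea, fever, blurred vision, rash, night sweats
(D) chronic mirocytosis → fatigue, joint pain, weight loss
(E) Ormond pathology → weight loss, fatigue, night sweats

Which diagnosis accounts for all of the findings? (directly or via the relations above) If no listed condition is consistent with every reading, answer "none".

Checking each candidate against the observations:
(A) Varlen's syndrome — does not account for night sweats
(B) paraline deficiency — does not account for blurred vision
(C) type-II ferritosis — accounts for every observation (fatigue through night sweats → fatigue)
(D) chronic mirocytosis — does not account for night sweats, nausea, blurred vision, rash
(E) Ormond pathology — does not account for nausea, blurred vision, rash
Only (C) is consistent with every observation.

C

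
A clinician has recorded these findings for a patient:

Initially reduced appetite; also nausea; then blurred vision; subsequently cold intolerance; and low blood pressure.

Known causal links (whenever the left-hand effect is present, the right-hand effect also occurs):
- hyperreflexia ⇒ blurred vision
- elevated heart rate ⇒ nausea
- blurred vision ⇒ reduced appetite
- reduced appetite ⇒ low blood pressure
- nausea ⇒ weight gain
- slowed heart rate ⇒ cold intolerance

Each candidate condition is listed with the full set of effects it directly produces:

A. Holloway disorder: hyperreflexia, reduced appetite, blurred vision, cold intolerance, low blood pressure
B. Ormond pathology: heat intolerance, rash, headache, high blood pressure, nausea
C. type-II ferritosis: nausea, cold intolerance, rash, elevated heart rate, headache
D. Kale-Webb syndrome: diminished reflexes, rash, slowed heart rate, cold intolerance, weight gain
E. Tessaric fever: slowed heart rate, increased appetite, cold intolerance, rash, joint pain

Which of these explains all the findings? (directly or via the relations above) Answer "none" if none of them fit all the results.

none

Checking each candidate against the observations:
(A) Holloway disorder — does not account for nausea
(B) Ormond pathology — reduced appetite ✗; nausea ✓; blurred vision ✗; cold intolerance ✗; low blood pressure ✗
(C) type-II ferritosis — reduced appetite ✗; nausea ✓; blurred vision ✗; cold intolerance ✓; low blood pressure ✗
(D) Kale-Webb syndrome — reduced appetite ✗; nausea ✗; blurred vision ✗; cold intolerance ✓; low blood pressure ✗
(E) Tessaric fever — reduced appetite ✗; nausea ✗; blurred vision ✗; cold intolerance ✓; low blood pressure ✗
Every candidate fails on at least one observation.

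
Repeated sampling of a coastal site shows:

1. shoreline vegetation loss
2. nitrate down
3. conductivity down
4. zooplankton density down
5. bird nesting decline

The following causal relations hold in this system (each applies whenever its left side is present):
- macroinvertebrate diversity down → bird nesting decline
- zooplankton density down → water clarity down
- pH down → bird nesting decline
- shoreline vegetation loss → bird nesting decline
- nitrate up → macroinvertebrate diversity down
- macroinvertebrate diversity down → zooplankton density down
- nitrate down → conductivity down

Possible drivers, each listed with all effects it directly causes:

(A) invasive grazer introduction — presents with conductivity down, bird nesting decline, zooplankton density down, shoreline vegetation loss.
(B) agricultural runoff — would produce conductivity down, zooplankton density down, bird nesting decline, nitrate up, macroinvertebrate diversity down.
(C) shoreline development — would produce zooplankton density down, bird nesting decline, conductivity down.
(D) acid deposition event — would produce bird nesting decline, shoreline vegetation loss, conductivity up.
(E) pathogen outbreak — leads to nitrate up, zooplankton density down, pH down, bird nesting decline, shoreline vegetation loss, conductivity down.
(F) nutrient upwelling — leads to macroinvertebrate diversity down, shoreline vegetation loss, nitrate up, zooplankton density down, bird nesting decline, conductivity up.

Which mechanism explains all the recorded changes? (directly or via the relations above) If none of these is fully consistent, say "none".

Checking each candidate against the observations:
(A) invasive grazer introduction — does not account for nitrate down
(B) agricultural runoff — fails on shoreline vegetation loss, nitrate down (predicts nitrate up, not nitrate down)
(C) shoreline development — does not account for shoreline vegetation loss, nitrate down
(D) acid deposition event — shoreline vegetation loss ✓; nitrate down ✗; conductivity down ✗; zooplankton density down ✗; bird nesting decline ✓
(E) pathogen outbreak — shoreline vegetation loss ✓; nitrate down ✗; conductivity down ✓; zooplankton density down ✓; bird nesting decline ✓
(F) nutrient upwelling — fails on nitrate down, conductivity down (predicts nitrate up, not nitrate down; predicts conductivity up, not conductivity down)
No candidate is consistent with all observations.

none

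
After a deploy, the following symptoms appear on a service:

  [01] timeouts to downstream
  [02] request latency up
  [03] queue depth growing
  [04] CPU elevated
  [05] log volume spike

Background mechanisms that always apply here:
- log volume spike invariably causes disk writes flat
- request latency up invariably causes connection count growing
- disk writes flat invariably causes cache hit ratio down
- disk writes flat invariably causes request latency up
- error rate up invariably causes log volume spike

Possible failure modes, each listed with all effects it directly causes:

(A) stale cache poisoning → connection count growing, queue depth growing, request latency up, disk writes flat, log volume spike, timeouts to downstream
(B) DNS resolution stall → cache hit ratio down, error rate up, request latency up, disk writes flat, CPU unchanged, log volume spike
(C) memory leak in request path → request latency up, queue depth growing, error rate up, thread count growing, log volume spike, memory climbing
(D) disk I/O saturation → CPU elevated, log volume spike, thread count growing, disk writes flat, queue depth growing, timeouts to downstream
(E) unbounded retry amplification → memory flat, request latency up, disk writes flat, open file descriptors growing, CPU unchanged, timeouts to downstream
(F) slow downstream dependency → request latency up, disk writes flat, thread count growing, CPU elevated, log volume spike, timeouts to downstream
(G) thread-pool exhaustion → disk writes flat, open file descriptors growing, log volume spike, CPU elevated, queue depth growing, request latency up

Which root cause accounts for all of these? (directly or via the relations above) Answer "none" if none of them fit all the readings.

D

Testing each hypothesis:
(A) stale cache poisoning — timeouts to downstream ✓; request latency up ✓; queue depth growing ✓; CPU elevated ✗; log volume spike ✓
(B) DNS resolution stall — timeouts to downstream ✗; request latency up ✓; queue depth growing ✗; CPU elevated ✗; log volume spike ✓
(C) memory leak in request path — does not account for timeouts to downstream, CPU elevated
(D) disk I/O saturation — accounts for every observation (request latency up via disk writes flat → request latency up)
(E) unbounded retry amplification — fails on queue depth growing, CPU elevated, log volume spike (predicts CPU unchanged, not CPU elevated)
(F) slow downstream dependency — timeouts to downstream ✓; request latency up ✓; queue depth growing ✗; CPU elevated ✓; log volume spike ✓
(G) thread-pool exhaustion — timeouts to downstream ✗; request latency up ✓; queue depth growing ✓; CPU elevated ✓; log volume spike ✓
Only (D) is consistent with every observation.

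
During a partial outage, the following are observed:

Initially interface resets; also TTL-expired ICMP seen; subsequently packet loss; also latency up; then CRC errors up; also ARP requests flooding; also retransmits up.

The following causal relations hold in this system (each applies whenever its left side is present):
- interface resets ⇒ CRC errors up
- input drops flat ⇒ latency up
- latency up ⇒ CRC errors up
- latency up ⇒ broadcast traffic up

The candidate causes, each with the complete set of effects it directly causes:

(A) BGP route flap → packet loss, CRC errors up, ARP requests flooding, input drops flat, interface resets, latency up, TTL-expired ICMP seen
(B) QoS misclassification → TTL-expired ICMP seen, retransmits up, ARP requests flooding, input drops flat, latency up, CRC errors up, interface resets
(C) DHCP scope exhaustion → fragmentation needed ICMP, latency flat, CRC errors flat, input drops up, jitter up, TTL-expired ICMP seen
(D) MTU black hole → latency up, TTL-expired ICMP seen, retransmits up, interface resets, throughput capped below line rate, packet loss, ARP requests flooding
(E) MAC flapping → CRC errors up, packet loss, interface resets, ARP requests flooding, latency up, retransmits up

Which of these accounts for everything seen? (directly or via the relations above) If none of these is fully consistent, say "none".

Testing each hypothesis:
(A) BGP route flap — interface resets match; TTL-expired ICMP seen match; packet loss match; latency up match; CRC errors up match; ARP requests flooding match; retransmits up miss
(B) QoS misclassification — does not account for packet loss
(C) DHCP scope exhaustion — fails on interface resets, packet loss, latency up, CRC errors up, ARP requests flooding, retransmits up (predicts latency flat, not latency up; predicts CRC errors flat, not CRC errors up)
(D) MTU black hole — interface resets match; TTL-expired ICMP seen match; packet loss match; latency up match; CRC errors up match (through latency up → CRC errors up); ARP requests flooding match; retransmits up match
(E) MAC flapping — interface resets match; TTL-expired ICMP seen miss; packet loss match; latency up match; CRC errors up match; ARP requests flooding match; retransmits up match
(D) alone accounts for all the evidence.

D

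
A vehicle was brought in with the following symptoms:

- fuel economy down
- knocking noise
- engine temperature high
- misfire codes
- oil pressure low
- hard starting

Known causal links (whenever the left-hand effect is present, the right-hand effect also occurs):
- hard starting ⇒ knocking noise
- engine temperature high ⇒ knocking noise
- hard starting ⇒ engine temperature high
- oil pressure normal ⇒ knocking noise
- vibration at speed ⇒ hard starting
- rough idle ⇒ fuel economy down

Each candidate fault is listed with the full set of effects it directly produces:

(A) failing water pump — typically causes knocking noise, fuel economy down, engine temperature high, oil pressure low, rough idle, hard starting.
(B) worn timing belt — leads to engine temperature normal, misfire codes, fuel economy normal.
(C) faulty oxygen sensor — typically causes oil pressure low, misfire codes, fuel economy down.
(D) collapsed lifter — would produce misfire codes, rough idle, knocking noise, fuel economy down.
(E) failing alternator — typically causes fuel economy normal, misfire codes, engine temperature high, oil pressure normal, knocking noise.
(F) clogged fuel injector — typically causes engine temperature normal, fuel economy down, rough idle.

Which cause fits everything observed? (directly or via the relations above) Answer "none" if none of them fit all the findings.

none

Per-candidate check:
(A) failing water pump — fuel economy down +; knocking noise +; engine temperature high +; misfire codes -; oil pressure low +; hard starting +
(B) worn timing belt — fuel economy down -; knocking noise -; engine temperature high -; misfire codes +; oil pressure low -; hard starting -
(C) faulty oxygen sensor — fuel economy down +; knocking noise -; engine temperature high -; misfire codes +; oil pressure low +; hard starting -
(D) collapsed lifter — does not account for engine temperature high, oil pressure low, hard starting
(E) failing alternator — fuel economy down -; knocking noise +; engine temperature high +; misfire codes +; oil pressure low -; hard starting -
(F) clogged fuel injector — fuel economy down +; knocking noise -; engine temperature high -; misfire codes -; oil pressure low -; hard starting -
Every candidate fails on at least one observation.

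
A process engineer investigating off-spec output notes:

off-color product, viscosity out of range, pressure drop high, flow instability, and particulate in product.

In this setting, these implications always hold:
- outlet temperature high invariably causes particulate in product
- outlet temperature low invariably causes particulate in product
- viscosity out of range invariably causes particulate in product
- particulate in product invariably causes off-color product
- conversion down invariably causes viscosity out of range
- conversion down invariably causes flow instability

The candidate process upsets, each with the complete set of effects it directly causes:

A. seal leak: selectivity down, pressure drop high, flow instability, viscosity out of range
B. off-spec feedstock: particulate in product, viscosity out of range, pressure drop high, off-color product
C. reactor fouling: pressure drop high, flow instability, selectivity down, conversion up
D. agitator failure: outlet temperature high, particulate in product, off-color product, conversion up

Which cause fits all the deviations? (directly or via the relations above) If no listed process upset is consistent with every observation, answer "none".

For each candidate, compare predicted effects to what was observed:
(A) seal leak — off-color product match (through viscosity out of range → particulate in product → off-color product); viscosity out of range match; pressure drop high match; flow instability match; particulate in product match (through viscosity out of range → particulate in product)
(B) off-spec feedstock — off-color product match; viscosity out of range match; pressure drop high match; flow instability miss; particulate in product match
(C) reactor fouling — off-color product miss; viscosity out of range miss; pressure drop high match; flow instability match; particulate in product miss
(D) agitator failure — off-color product match; viscosity out of range miss; pressure drop high miss; flow instability miss; particulate in product match
(A) is the only candidate with no mismatches.

A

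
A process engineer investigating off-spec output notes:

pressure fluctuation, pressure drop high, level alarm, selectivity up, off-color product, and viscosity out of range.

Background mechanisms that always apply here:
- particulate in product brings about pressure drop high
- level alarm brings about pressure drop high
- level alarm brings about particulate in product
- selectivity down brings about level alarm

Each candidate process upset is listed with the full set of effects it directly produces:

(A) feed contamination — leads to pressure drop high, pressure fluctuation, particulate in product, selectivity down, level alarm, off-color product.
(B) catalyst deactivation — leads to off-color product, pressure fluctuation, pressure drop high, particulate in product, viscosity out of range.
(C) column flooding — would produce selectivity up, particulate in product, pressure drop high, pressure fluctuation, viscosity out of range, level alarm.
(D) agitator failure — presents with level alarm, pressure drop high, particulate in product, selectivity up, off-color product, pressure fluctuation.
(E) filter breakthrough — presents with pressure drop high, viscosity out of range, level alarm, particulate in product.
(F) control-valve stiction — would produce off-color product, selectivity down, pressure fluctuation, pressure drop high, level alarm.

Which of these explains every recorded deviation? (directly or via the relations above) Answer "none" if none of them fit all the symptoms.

none

Per-candidate check:
(A) feed contamination — fails on selectivity up, viscosity out of range (predicts selectivity down, not selectivity up)
(B) catalyst deactivation — pressure fluctuation match; pressure drop high match; level alarm miss; selectivity up miss; off-color product match; viscosity out of range match
(C) column flooding — pressure fluctuation match; pressure drop high match; level alarm match; selectivity up match; off-color product miss; viscosity out of range match
(D) agitator failure — does not account for viscosity out of range
(E) filter breakthrough — does not account for pressure fluctuation, selectivity up, off-color product
(F) control-valve stiction — fails on selectivity up, viscosity out of range (predicts selectivity down, not selectivity up)
No candidate is consistent with all observations.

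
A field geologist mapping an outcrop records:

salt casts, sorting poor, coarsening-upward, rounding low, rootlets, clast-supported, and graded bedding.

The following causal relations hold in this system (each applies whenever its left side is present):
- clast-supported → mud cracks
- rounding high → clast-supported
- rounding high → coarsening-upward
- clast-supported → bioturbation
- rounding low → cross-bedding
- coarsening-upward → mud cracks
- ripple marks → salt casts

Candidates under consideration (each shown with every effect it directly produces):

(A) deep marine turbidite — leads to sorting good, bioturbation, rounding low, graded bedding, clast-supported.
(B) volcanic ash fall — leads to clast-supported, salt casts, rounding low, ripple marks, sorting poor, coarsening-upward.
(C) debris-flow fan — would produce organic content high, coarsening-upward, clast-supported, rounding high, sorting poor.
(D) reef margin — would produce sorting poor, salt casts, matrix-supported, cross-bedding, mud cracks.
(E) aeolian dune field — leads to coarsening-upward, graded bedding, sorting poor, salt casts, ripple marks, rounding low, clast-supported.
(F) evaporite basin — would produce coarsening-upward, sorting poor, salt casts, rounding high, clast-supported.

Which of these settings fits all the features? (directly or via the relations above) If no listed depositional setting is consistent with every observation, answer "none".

none

Checking each candidate against the observations:
(A) deep marine turbidite — fails on salt casts, sorting poor, coarsening-upward, rootlets (predicts sorting good, not sorting poor)
(B) volcanic ash fall — does not account for rootlets, graded bedding
(C) debris-flow fan — salt casts miss; sorting poor match; coarsening-upward match; rounding low miss; rootlets miss; clast-supported match; graded bedding miss
(D) reef margin — salt casts match; sorting poor match; coarsening-upward miss; rounding low miss; rootlets miss; clast-supported miss; graded bedding miss
(E) aeolian dune field — does not account for rootlets
(F) evaporite basin — salt casts match; sorting poor match; coarsening-upward match; rounding low miss; rootlets miss; clast-supported match; graded bedding miss
No candidate is consistent with all observations.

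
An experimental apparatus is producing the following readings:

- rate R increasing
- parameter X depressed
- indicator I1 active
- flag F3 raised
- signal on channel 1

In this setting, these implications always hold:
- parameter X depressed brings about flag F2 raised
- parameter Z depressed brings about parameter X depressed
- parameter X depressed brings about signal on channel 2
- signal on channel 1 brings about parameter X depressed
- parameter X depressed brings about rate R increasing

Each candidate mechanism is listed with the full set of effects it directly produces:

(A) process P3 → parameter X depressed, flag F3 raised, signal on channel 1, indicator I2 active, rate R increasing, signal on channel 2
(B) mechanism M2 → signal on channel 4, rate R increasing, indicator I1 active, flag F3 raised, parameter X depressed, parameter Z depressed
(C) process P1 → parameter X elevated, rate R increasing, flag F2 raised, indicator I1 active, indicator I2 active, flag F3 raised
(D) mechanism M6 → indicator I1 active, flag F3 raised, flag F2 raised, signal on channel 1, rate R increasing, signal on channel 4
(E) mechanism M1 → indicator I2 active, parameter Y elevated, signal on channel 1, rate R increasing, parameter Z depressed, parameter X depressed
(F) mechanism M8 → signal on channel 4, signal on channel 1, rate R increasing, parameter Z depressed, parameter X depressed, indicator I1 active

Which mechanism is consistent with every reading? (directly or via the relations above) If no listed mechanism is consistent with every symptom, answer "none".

Testing each hypothesis:
(A) process P3 — does not account for indicator I1 active
(B) mechanism M2 — does not account for signal on channel 1
(C) process P1 — rate R increasing yes; parameter X depressed NO; indicator I1 active yes; flag F3 raised yes; signal on channel 1 NO
(D) mechanism M6 — rate R increasing yes; parameter X depressed yes (through signal on channel 1 → parameter X depressed); indicator I1 active yes; flag F3 raised yes; signal on channel 1 yes
(E) mechanism M1 — does not account for indicator I1 active, flag F3 raised
(F) mechanism M8 — rate R increasing yes; parameter X depressed yes; indicator I1 active yes; flag F3 raised NO; signal on channel 1 yes
(D) is the only candidate with no mismatches.

D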